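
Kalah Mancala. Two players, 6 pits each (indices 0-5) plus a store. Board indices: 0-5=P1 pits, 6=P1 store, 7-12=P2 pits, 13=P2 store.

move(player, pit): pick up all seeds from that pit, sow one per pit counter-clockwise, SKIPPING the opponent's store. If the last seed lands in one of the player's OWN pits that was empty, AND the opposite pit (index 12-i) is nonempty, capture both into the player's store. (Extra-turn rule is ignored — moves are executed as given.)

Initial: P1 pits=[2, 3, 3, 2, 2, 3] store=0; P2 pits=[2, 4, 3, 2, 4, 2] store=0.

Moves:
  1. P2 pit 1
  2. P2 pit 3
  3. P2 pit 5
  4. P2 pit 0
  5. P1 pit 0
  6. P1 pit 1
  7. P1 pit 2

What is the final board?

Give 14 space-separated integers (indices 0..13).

Move 1: P2 pit1 -> P1=[2,3,3,2,2,3](0) P2=[2,0,4,3,5,3](0)
Move 2: P2 pit3 -> P1=[2,3,3,2,2,3](0) P2=[2,0,4,0,6,4](1)
Move 3: P2 pit5 -> P1=[3,4,4,2,2,3](0) P2=[2,0,4,0,6,0](2)
Move 4: P2 pit0 -> P1=[3,4,4,2,2,3](0) P2=[0,1,5,0,6,0](2)
Move 5: P1 pit0 -> P1=[0,5,5,3,2,3](0) P2=[0,1,5,0,6,0](2)
Move 6: P1 pit1 -> P1=[0,0,6,4,3,4](1) P2=[0,1,5,0,6,0](2)
Move 7: P1 pit2 -> P1=[0,0,0,5,4,5](2) P2=[1,2,5,0,6,0](2)

Answer: 0 0 0 5 4 5 2 1 2 5 0 6 0 2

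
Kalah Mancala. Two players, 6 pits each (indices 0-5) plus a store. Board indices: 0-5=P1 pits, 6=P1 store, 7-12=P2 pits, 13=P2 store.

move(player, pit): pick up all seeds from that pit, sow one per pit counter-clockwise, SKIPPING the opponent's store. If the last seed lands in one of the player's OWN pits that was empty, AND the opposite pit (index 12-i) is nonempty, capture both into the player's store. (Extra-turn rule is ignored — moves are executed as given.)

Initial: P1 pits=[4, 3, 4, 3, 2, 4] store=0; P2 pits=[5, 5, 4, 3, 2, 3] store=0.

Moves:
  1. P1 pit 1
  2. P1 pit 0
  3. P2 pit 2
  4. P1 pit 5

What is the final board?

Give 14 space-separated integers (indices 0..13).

Answer: 0 1 6 5 4 0 1 6 6 1 4 3 4 1

Derivation:
Move 1: P1 pit1 -> P1=[4,0,5,4,3,4](0) P2=[5,5,4,3,2,3](0)
Move 2: P1 pit0 -> P1=[0,1,6,5,4,4](0) P2=[5,5,4,3,2,3](0)
Move 3: P2 pit2 -> P1=[0,1,6,5,4,4](0) P2=[5,5,0,4,3,4](1)
Move 4: P1 pit5 -> P1=[0,1,6,5,4,0](1) P2=[6,6,1,4,3,4](1)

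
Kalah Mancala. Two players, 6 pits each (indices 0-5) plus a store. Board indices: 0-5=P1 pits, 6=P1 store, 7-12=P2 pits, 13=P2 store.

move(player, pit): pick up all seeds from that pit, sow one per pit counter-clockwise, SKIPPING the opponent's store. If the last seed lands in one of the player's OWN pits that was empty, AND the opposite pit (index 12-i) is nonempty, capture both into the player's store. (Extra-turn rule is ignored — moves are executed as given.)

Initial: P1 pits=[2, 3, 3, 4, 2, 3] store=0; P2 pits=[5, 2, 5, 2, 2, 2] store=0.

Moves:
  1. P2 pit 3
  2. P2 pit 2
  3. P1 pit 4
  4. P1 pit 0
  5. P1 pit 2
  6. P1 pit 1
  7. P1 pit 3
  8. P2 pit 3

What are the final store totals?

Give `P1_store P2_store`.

Move 1: P2 pit3 -> P1=[2,3,3,4,2,3](0) P2=[5,2,5,0,3,3](0)
Move 2: P2 pit2 -> P1=[3,3,3,4,2,3](0) P2=[5,2,0,1,4,4](1)
Move 3: P1 pit4 -> P1=[3,3,3,4,0,4](1) P2=[5,2,0,1,4,4](1)
Move 4: P1 pit0 -> P1=[0,4,4,5,0,4](1) P2=[5,2,0,1,4,4](1)
Move 5: P1 pit2 -> P1=[0,4,0,6,1,5](2) P2=[5,2,0,1,4,4](1)
Move 6: P1 pit1 -> P1=[0,0,1,7,2,6](2) P2=[5,2,0,1,4,4](1)
Move 7: P1 pit3 -> P1=[0,0,1,0,3,7](3) P2=[6,3,1,2,4,4](1)
Move 8: P2 pit3 -> P1=[0,0,1,0,3,7](3) P2=[6,3,1,0,5,5](1)

Answer: 3 1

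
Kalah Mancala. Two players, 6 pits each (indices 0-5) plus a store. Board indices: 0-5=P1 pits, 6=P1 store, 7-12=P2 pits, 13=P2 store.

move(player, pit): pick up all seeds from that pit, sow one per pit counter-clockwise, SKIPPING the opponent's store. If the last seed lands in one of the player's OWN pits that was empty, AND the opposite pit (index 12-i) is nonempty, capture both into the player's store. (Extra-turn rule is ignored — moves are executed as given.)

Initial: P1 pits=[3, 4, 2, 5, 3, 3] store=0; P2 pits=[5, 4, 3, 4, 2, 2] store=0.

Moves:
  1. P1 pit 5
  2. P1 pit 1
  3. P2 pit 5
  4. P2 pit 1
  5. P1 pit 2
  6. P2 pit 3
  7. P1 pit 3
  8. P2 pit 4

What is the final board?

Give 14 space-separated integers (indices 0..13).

Move 1: P1 pit5 -> P1=[3,4,2,5,3,0](1) P2=[6,5,3,4,2,2](0)
Move 2: P1 pit1 -> P1=[3,0,3,6,4,0](8) P2=[0,5,3,4,2,2](0)
Move 3: P2 pit5 -> P1=[4,0,3,6,4,0](8) P2=[0,5,3,4,2,0](1)
Move 4: P2 pit1 -> P1=[4,0,3,6,4,0](8) P2=[0,0,4,5,3,1](2)
Move 5: P1 pit2 -> P1=[4,0,0,7,5,1](8) P2=[0,0,4,5,3,1](2)
Move 6: P2 pit3 -> P1=[5,1,0,7,5,1](8) P2=[0,0,4,0,4,2](3)
Move 7: P1 pit3 -> P1=[5,1,0,0,6,2](9) P2=[1,1,5,1,4,2](3)
Move 8: P2 pit4 -> P1=[6,2,0,0,6,2](9) P2=[1,1,5,1,0,3](4)

Answer: 6 2 0 0 6 2 9 1 1 5 1 0 3 4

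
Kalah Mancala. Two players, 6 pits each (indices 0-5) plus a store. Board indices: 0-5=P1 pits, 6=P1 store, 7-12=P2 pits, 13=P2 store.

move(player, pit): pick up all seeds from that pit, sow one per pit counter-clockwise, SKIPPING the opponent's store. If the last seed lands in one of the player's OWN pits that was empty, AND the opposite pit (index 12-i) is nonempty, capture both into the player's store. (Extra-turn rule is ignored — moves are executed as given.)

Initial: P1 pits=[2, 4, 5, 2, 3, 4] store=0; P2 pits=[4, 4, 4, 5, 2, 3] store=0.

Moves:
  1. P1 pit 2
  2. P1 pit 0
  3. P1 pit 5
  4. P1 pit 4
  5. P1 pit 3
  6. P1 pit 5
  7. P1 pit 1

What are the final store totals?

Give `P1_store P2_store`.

Move 1: P1 pit2 -> P1=[2,4,0,3,4,5](1) P2=[5,4,4,5,2,3](0)
Move 2: P1 pit0 -> P1=[0,5,0,3,4,5](7) P2=[5,4,4,0,2,3](0)
Move 3: P1 pit5 -> P1=[0,5,0,3,4,0](8) P2=[6,5,5,1,2,3](0)
Move 4: P1 pit4 -> P1=[0,5,0,3,0,1](9) P2=[7,6,5,1,2,3](0)
Move 5: P1 pit3 -> P1=[0,5,0,0,1,2](10) P2=[7,6,5,1,2,3](0)
Move 6: P1 pit5 -> P1=[0,5,0,0,1,0](11) P2=[8,6,5,1,2,3](0)
Move 7: P1 pit1 -> P1=[0,0,1,1,2,1](12) P2=[8,6,5,1,2,3](0)

Answer: 12 0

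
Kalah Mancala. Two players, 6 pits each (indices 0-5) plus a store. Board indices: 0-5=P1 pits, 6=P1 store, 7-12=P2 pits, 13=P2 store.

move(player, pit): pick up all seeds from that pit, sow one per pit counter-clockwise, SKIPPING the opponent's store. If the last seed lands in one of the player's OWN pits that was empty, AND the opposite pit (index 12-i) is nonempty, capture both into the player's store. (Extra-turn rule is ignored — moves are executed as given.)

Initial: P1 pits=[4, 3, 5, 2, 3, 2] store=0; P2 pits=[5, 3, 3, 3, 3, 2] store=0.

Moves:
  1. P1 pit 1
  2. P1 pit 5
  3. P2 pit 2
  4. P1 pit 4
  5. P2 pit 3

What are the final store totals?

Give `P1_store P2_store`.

Move 1: P1 pit1 -> P1=[4,0,6,3,4,2](0) P2=[5,3,3,3,3,2](0)
Move 2: P1 pit5 -> P1=[4,0,6,3,4,0](1) P2=[6,3,3,3,3,2](0)
Move 3: P2 pit2 -> P1=[4,0,6,3,4,0](1) P2=[6,3,0,4,4,3](0)
Move 4: P1 pit4 -> P1=[4,0,6,3,0,1](2) P2=[7,4,0,4,4,3](0)
Move 5: P2 pit3 -> P1=[5,0,6,3,0,1](2) P2=[7,4,0,0,5,4](1)

Answer: 2 1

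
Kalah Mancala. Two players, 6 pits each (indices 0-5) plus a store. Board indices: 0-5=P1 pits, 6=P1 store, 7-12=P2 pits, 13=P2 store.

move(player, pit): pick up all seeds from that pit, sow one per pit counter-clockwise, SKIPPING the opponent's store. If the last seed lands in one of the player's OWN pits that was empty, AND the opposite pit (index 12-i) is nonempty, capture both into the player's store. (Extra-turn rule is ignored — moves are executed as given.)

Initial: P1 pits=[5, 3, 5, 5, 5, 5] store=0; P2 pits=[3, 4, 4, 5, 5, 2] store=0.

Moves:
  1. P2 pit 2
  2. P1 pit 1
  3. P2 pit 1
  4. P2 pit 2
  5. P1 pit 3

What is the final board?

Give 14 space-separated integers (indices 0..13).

Move 1: P2 pit2 -> P1=[5,3,5,5,5,5](0) P2=[3,4,0,6,6,3](1)
Move 2: P1 pit1 -> P1=[5,0,6,6,6,5](0) P2=[3,4,0,6,6,3](1)
Move 3: P2 pit1 -> P1=[5,0,6,6,6,5](0) P2=[3,0,1,7,7,4](1)
Move 4: P2 pit2 -> P1=[5,0,6,6,6,5](0) P2=[3,0,0,8,7,4](1)
Move 5: P1 pit3 -> P1=[5,0,6,0,7,6](1) P2=[4,1,1,8,7,4](1)

Answer: 5 0 6 0 7 6 1 4 1 1 8 7 4 1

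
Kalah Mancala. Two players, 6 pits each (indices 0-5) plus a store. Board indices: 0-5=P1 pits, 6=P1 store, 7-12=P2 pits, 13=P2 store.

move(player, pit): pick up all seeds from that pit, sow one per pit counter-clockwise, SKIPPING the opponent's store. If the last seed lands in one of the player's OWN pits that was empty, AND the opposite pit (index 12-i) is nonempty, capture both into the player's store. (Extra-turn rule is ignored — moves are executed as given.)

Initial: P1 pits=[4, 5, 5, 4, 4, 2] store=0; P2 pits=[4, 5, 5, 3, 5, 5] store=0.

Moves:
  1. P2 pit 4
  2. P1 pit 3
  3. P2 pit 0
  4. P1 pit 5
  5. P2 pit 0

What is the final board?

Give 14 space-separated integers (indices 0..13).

Move 1: P2 pit4 -> P1=[5,6,6,4,4,2](0) P2=[4,5,5,3,0,6](1)
Move 2: P1 pit3 -> P1=[5,6,6,0,5,3](1) P2=[5,5,5,3,0,6](1)
Move 3: P2 pit0 -> P1=[5,6,6,0,5,3](1) P2=[0,6,6,4,1,7](1)
Move 4: P1 pit5 -> P1=[5,6,6,0,5,0](2) P2=[1,7,6,4,1,7](1)
Move 5: P2 pit0 -> P1=[5,6,6,0,5,0](2) P2=[0,8,6,4,1,7](1)

Answer: 5 6 6 0 5 0 2 0 8 6 4 1 7 1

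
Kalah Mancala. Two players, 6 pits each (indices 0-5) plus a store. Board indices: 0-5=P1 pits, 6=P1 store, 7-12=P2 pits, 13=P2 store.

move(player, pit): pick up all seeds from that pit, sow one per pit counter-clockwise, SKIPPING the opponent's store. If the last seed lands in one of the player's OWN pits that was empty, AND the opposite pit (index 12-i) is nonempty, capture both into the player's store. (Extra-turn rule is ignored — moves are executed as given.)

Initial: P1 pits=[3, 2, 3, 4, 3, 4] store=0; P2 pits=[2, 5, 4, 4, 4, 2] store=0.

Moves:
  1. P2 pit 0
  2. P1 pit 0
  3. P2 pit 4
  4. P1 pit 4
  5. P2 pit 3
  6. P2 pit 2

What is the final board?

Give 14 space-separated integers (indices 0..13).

Move 1: P2 pit0 -> P1=[3,2,3,4,3,4](0) P2=[0,6,5,4,4,2](0)
Move 2: P1 pit0 -> P1=[0,3,4,5,3,4](0) P2=[0,6,5,4,4,2](0)
Move 3: P2 pit4 -> P1=[1,4,4,5,3,4](0) P2=[0,6,5,4,0,3](1)
Move 4: P1 pit4 -> P1=[1,4,4,5,0,5](1) P2=[1,6,5,4,0,3](1)
Move 5: P2 pit3 -> P1=[2,4,4,5,0,5](1) P2=[1,6,5,0,1,4](2)
Move 6: P2 pit2 -> P1=[3,4,4,5,0,5](1) P2=[1,6,0,1,2,5](3)

Answer: 3 4 4 5 0 5 1 1 6 0 1 2 5 3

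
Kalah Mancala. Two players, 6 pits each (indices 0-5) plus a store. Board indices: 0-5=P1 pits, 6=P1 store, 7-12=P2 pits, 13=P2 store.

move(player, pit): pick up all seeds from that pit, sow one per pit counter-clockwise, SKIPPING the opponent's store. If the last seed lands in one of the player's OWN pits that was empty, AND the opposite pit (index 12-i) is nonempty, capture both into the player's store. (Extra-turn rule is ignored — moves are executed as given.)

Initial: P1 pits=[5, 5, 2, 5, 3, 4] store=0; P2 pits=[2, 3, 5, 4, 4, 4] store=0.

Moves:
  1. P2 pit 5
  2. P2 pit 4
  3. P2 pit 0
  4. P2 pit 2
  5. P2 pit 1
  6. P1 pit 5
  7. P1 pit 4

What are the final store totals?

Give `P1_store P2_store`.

Move 1: P2 pit5 -> P1=[6,6,3,5,3,4](0) P2=[2,3,5,4,4,0](1)
Move 2: P2 pit4 -> P1=[7,7,3,5,3,4](0) P2=[2,3,5,4,0,1](2)
Move 3: P2 pit0 -> P1=[7,7,3,5,3,4](0) P2=[0,4,6,4,0,1](2)
Move 4: P2 pit2 -> P1=[8,8,3,5,3,4](0) P2=[0,4,0,5,1,2](3)
Move 5: P2 pit1 -> P1=[8,8,3,5,3,4](0) P2=[0,0,1,6,2,3](3)
Move 6: P1 pit5 -> P1=[8,8,3,5,3,0](1) P2=[1,1,2,6,2,3](3)
Move 7: P1 pit4 -> P1=[8,8,3,5,0,1](2) P2=[2,1,2,6,2,3](3)

Answer: 2 3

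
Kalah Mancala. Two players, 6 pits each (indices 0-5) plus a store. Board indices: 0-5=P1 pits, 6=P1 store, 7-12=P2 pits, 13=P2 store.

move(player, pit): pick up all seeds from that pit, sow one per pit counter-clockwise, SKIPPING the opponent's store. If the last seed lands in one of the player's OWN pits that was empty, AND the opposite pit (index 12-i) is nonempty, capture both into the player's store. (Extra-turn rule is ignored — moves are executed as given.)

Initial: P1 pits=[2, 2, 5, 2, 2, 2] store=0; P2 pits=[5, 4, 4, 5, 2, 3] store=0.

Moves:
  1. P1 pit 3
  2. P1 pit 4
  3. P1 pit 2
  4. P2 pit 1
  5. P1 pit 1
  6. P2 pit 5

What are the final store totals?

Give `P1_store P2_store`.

Move 1: P1 pit3 -> P1=[2,2,5,0,3,3](0) P2=[5,4,4,5,2,3](0)
Move 2: P1 pit4 -> P1=[2,2,5,0,0,4](1) P2=[6,4,4,5,2,3](0)
Move 3: P1 pit2 -> P1=[2,2,0,1,1,5](2) P2=[7,4,4,5,2,3](0)
Move 4: P2 pit1 -> P1=[2,2,0,1,1,5](2) P2=[7,0,5,6,3,4](0)
Move 5: P1 pit1 -> P1=[2,0,1,2,1,5](2) P2=[7,0,5,6,3,4](0)
Move 6: P2 pit5 -> P1=[3,1,2,2,1,5](2) P2=[7,0,5,6,3,0](1)

Answer: 2 1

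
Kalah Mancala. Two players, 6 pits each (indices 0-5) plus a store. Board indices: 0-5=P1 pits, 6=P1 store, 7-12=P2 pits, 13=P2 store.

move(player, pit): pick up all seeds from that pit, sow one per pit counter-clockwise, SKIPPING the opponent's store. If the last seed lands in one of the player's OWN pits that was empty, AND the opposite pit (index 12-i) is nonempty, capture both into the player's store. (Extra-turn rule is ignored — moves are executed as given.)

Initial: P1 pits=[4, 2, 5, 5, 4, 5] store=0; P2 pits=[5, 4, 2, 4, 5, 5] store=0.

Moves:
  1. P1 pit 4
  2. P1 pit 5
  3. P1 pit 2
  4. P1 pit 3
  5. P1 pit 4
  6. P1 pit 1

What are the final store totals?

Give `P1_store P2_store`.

Move 1: P1 pit4 -> P1=[4,2,5,5,0,6](1) P2=[6,5,2,4,5,5](0)
Move 2: P1 pit5 -> P1=[4,2,5,5,0,0](2) P2=[7,6,3,5,6,5](0)
Move 3: P1 pit2 -> P1=[4,2,0,6,1,1](3) P2=[8,6,3,5,6,5](0)
Move 4: P1 pit3 -> P1=[4,2,0,0,2,2](4) P2=[9,7,4,5,6,5](0)
Move 5: P1 pit4 -> P1=[4,2,0,0,0,3](5) P2=[9,7,4,5,6,5](0)
Move 6: P1 pit1 -> P1=[4,0,1,0,0,3](10) P2=[9,7,0,5,6,5](0)

Answer: 10 0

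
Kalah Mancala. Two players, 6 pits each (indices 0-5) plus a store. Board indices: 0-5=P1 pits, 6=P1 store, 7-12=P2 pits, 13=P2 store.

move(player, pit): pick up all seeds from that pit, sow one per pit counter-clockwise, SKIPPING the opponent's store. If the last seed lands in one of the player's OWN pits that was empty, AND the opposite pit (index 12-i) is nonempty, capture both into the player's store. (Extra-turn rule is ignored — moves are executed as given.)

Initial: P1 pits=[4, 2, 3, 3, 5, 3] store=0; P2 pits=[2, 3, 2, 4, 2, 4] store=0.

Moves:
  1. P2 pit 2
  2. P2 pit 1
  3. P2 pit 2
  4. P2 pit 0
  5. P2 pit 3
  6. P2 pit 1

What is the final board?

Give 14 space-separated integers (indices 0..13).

Move 1: P2 pit2 -> P1=[4,2,3,3,5,3](0) P2=[2,3,0,5,3,4](0)
Move 2: P2 pit1 -> P1=[4,2,3,3,5,3](0) P2=[2,0,1,6,4,4](0)
Move 3: P2 pit2 -> P1=[4,2,3,3,5,3](0) P2=[2,0,0,7,4,4](0)
Move 4: P2 pit0 -> P1=[4,2,3,0,5,3](0) P2=[0,1,0,7,4,4](4)
Move 5: P2 pit3 -> P1=[5,3,4,1,5,3](0) P2=[0,1,0,0,5,5](5)
Move 6: P2 pit1 -> P1=[5,3,4,0,5,3](0) P2=[0,0,0,0,5,5](7)

Answer: 5 3 4 0 5 3 0 0 0 0 0 5 5 7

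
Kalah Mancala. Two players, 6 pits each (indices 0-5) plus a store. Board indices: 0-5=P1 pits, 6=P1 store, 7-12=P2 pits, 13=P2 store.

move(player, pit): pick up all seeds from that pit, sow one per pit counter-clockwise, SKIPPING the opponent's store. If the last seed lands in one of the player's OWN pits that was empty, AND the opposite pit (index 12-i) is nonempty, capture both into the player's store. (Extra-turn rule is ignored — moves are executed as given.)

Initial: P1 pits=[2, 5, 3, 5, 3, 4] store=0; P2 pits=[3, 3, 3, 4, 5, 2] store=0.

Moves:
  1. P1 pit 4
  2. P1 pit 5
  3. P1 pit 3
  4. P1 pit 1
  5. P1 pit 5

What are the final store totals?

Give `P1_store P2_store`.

Answer: 5 0

Derivation:
Move 1: P1 pit4 -> P1=[2,5,3,5,0,5](1) P2=[4,3,3,4,5,2](0)
Move 2: P1 pit5 -> P1=[2,5,3,5,0,0](2) P2=[5,4,4,5,5,2](0)
Move 3: P1 pit3 -> P1=[2,5,3,0,1,1](3) P2=[6,5,4,5,5,2](0)
Move 4: P1 pit1 -> P1=[2,0,4,1,2,2](4) P2=[6,5,4,5,5,2](0)
Move 5: P1 pit5 -> P1=[2,0,4,1,2,0](5) P2=[7,5,4,5,5,2](0)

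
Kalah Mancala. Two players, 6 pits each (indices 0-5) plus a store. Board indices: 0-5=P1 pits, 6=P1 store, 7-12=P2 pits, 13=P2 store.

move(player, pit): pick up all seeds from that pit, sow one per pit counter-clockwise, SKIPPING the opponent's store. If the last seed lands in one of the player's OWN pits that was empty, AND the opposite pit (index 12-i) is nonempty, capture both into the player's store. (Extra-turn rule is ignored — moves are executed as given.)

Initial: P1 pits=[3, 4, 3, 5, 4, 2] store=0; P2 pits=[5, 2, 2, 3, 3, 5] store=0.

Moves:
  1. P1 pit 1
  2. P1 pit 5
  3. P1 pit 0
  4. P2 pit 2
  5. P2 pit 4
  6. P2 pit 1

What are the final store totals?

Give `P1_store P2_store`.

Answer: 1 4

Derivation:
Move 1: P1 pit1 -> P1=[3,0,4,6,5,3](0) P2=[5,2,2,3,3,5](0)
Move 2: P1 pit5 -> P1=[3,0,4,6,5,0](1) P2=[6,3,2,3,3,5](0)
Move 3: P1 pit0 -> P1=[0,1,5,7,5,0](1) P2=[6,3,2,3,3,5](0)
Move 4: P2 pit2 -> P1=[0,1,5,7,5,0](1) P2=[6,3,0,4,4,5](0)
Move 5: P2 pit4 -> P1=[1,2,5,7,5,0](1) P2=[6,3,0,4,0,6](1)
Move 6: P2 pit1 -> P1=[1,0,5,7,5,0](1) P2=[6,0,1,5,0,6](4)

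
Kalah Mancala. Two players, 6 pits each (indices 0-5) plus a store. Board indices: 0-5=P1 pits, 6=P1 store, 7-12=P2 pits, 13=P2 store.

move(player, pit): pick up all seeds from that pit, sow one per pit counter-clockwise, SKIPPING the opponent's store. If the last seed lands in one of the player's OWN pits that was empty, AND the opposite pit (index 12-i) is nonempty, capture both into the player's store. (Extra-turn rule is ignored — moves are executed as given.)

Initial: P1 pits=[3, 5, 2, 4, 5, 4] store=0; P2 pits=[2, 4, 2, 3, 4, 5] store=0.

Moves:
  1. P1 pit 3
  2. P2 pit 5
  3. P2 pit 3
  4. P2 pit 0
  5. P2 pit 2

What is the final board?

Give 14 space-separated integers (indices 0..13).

Answer: 4 6 0 1 6 5 1 0 5 0 1 6 2 6

Derivation:
Move 1: P1 pit3 -> P1=[3,5,2,0,6,5](1) P2=[3,4,2,3,4,5](0)
Move 2: P2 pit5 -> P1=[4,6,3,1,6,5](1) P2=[3,4,2,3,4,0](1)
Move 3: P2 pit3 -> P1=[4,6,3,1,6,5](1) P2=[3,4,2,0,5,1](2)
Move 4: P2 pit0 -> P1=[4,6,0,1,6,5](1) P2=[0,5,3,0,5,1](6)
Move 5: P2 pit2 -> P1=[4,6,0,1,6,5](1) P2=[0,5,0,1,6,2](6)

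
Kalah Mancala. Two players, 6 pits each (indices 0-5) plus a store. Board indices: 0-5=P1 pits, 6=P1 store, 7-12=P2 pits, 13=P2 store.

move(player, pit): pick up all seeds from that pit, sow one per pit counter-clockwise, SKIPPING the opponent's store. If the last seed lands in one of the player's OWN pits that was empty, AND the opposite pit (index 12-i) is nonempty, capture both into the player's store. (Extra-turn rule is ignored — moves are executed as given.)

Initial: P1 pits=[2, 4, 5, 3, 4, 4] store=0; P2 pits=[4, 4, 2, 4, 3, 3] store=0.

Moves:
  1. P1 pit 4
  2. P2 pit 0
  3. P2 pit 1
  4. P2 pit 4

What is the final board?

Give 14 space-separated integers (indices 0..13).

Answer: 4 5 6 3 0 5 1 0 0 4 6 0 6 2

Derivation:
Move 1: P1 pit4 -> P1=[2,4,5,3,0,5](1) P2=[5,5,2,4,3,3](0)
Move 2: P2 pit0 -> P1=[2,4,5,3,0,5](1) P2=[0,6,3,5,4,4](0)
Move 3: P2 pit1 -> P1=[3,4,5,3,0,5](1) P2=[0,0,4,6,5,5](1)
Move 4: P2 pit4 -> P1=[4,5,6,3,0,5](1) P2=[0,0,4,6,0,6](2)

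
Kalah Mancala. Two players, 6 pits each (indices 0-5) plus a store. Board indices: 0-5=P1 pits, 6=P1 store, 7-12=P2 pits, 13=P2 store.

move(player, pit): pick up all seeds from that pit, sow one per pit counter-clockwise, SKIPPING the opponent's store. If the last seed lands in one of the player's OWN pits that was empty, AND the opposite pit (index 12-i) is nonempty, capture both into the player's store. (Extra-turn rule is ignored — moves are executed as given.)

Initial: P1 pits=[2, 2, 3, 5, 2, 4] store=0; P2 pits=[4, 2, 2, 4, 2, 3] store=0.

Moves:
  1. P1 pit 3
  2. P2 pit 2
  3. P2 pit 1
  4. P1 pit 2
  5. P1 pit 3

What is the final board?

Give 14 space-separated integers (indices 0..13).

Answer: 2 2 0 0 5 6 1 5 0 1 6 4 3 0

Derivation:
Move 1: P1 pit3 -> P1=[2,2,3,0,3,5](1) P2=[5,3,2,4,2,3](0)
Move 2: P2 pit2 -> P1=[2,2,3,0,3,5](1) P2=[5,3,0,5,3,3](0)
Move 3: P2 pit1 -> P1=[2,2,3,0,3,5](1) P2=[5,0,1,6,4,3](0)
Move 4: P1 pit2 -> P1=[2,2,0,1,4,6](1) P2=[5,0,1,6,4,3](0)
Move 5: P1 pit3 -> P1=[2,2,0,0,5,6](1) P2=[5,0,1,6,4,3](0)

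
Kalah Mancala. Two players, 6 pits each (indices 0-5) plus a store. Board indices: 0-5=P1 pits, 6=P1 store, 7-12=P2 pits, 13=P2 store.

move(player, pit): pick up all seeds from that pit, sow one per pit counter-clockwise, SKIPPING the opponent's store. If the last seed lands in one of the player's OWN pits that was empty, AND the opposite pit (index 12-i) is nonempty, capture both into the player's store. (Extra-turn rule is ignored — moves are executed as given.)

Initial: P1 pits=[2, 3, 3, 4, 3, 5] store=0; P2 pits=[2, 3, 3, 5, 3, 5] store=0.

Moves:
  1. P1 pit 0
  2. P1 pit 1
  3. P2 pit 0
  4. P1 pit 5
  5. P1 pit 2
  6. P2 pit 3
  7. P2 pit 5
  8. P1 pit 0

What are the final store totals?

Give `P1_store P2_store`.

Move 1: P1 pit0 -> P1=[0,4,4,4,3,5](0) P2=[2,3,3,5,3,5](0)
Move 2: P1 pit1 -> P1=[0,0,5,5,4,6](0) P2=[2,3,3,5,3,5](0)
Move 3: P2 pit0 -> P1=[0,0,5,5,4,6](0) P2=[0,4,4,5,3,5](0)
Move 4: P1 pit5 -> P1=[0,0,5,5,4,0](1) P2=[1,5,5,6,4,5](0)
Move 5: P1 pit2 -> P1=[0,0,0,6,5,1](2) P2=[2,5,5,6,4,5](0)
Move 6: P2 pit3 -> P1=[1,1,1,6,5,1](2) P2=[2,5,5,0,5,6](1)
Move 7: P2 pit5 -> P1=[2,2,2,7,6,1](2) P2=[2,5,5,0,5,0](2)
Move 8: P1 pit0 -> P1=[0,3,3,7,6,1](2) P2=[2,5,5,0,5,0](2)

Answer: 2 2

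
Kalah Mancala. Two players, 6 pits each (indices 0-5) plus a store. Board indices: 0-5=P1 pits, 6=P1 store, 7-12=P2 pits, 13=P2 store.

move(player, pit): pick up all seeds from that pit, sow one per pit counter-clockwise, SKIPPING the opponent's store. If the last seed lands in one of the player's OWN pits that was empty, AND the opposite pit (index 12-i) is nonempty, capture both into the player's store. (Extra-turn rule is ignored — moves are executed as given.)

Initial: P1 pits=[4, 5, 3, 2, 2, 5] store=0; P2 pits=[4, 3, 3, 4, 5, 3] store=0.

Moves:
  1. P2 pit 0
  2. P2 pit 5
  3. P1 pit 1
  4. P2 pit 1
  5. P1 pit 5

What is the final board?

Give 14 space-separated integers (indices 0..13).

Move 1: P2 pit0 -> P1=[4,5,3,2,2,5](0) P2=[0,4,4,5,6,3](0)
Move 2: P2 pit5 -> P1=[5,6,3,2,2,5](0) P2=[0,4,4,5,6,0](1)
Move 3: P1 pit1 -> P1=[5,0,4,3,3,6](1) P2=[1,4,4,5,6,0](1)
Move 4: P2 pit1 -> P1=[0,0,4,3,3,6](1) P2=[1,0,5,6,7,0](7)
Move 5: P1 pit5 -> P1=[0,0,4,3,3,0](2) P2=[2,1,6,7,8,0](7)

Answer: 0 0 4 3 3 0 2 2 1 6 7 8 0 7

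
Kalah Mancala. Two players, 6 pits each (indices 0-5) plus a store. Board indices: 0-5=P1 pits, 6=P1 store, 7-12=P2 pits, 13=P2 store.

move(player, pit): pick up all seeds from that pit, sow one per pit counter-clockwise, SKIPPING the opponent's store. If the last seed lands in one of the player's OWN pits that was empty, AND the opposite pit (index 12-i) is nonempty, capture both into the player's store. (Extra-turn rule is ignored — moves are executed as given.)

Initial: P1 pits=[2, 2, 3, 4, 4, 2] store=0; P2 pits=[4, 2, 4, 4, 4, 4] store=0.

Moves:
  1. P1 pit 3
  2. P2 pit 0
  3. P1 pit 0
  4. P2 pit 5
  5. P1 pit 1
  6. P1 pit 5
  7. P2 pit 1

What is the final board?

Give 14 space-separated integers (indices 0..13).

Move 1: P1 pit3 -> P1=[2,2,3,0,5,3](1) P2=[5,2,4,4,4,4](0)
Move 2: P2 pit0 -> P1=[2,2,3,0,5,3](1) P2=[0,3,5,5,5,5](0)
Move 3: P1 pit0 -> P1=[0,3,4,0,5,3](1) P2=[0,3,5,5,5,5](0)
Move 4: P2 pit5 -> P1=[1,4,5,1,5,3](1) P2=[0,3,5,5,5,0](1)
Move 5: P1 pit1 -> P1=[1,0,6,2,6,4](1) P2=[0,3,5,5,5,0](1)
Move 6: P1 pit5 -> P1=[1,0,6,2,6,0](2) P2=[1,4,6,5,5,0](1)
Move 7: P2 pit1 -> P1=[0,0,6,2,6,0](2) P2=[1,0,7,6,6,0](3)

Answer: 0 0 6 2 6 0 2 1 0 7 6 6 0 3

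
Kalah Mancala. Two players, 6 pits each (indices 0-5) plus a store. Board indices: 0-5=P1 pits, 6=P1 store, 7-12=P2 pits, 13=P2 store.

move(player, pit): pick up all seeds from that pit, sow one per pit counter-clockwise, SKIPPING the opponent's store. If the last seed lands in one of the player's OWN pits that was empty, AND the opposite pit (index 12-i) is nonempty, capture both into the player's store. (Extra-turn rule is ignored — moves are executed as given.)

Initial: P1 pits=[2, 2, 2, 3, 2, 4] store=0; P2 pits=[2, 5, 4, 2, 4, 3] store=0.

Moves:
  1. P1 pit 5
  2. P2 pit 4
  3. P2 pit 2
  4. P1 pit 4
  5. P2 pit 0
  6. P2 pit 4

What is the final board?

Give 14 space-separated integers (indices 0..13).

Move 1: P1 pit5 -> P1=[2,2,2,3,2,0](1) P2=[3,6,5,2,4,3](0)
Move 2: P2 pit4 -> P1=[3,3,2,3,2,0](1) P2=[3,6,5,2,0,4](1)
Move 3: P2 pit2 -> P1=[4,3,2,3,2,0](1) P2=[3,6,0,3,1,5](2)
Move 4: P1 pit4 -> P1=[4,3,2,3,0,1](2) P2=[3,6,0,3,1,5](2)
Move 5: P2 pit0 -> P1=[4,3,2,3,0,1](2) P2=[0,7,1,4,1,5](2)
Move 6: P2 pit4 -> P1=[4,3,2,3,0,1](2) P2=[0,7,1,4,0,6](2)

Answer: 4 3 2 3 0 1 2 0 7 1 4 0 6 2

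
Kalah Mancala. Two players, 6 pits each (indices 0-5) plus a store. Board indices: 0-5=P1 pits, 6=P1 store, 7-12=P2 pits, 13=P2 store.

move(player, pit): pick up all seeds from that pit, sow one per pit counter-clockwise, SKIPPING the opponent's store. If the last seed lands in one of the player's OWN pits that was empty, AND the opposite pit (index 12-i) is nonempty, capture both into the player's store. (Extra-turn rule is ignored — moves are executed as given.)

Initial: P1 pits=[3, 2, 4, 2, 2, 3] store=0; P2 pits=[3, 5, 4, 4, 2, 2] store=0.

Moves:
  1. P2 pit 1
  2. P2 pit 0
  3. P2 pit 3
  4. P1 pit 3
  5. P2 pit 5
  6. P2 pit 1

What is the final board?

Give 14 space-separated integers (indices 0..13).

Answer: 5 4 6 0 3 4 0 0 0 7 0 4 0 3

Derivation:
Move 1: P2 pit1 -> P1=[3,2,4,2,2,3](0) P2=[3,0,5,5,3,3](1)
Move 2: P2 pit0 -> P1=[3,2,4,2,2,3](0) P2=[0,1,6,6,3,3](1)
Move 3: P2 pit3 -> P1=[4,3,5,2,2,3](0) P2=[0,1,6,0,4,4](2)
Move 4: P1 pit3 -> P1=[4,3,5,0,3,4](0) P2=[0,1,6,0,4,4](2)
Move 5: P2 pit5 -> P1=[5,4,6,0,3,4](0) P2=[0,1,6,0,4,0](3)
Move 6: P2 pit1 -> P1=[5,4,6,0,3,4](0) P2=[0,0,7,0,4,0](3)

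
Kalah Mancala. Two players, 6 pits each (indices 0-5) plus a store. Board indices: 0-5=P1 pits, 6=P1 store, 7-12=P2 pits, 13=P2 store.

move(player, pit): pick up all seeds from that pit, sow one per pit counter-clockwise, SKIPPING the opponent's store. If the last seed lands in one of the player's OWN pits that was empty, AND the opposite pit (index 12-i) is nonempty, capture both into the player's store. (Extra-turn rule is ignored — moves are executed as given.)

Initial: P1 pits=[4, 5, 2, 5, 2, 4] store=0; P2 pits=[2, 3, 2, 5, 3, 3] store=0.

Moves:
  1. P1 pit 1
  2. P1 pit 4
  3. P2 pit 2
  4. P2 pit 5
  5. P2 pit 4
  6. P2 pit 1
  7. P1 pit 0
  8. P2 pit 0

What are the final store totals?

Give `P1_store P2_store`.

Answer: 3 5

Derivation:
Move 1: P1 pit1 -> P1=[4,0,3,6,3,5](1) P2=[2,3,2,5,3,3](0)
Move 2: P1 pit4 -> P1=[4,0,3,6,0,6](2) P2=[3,3,2,5,3,3](0)
Move 3: P2 pit2 -> P1=[4,0,3,6,0,6](2) P2=[3,3,0,6,4,3](0)
Move 4: P2 pit5 -> P1=[5,1,3,6,0,6](2) P2=[3,3,0,6,4,0](1)
Move 5: P2 pit4 -> P1=[6,2,3,6,0,6](2) P2=[3,3,0,6,0,1](2)
Move 6: P2 pit1 -> P1=[6,0,3,6,0,6](2) P2=[3,0,1,7,0,1](5)
Move 7: P1 pit0 -> P1=[0,1,4,7,1,7](3) P2=[3,0,1,7,0,1](5)
Move 8: P2 pit0 -> P1=[0,1,4,7,1,7](3) P2=[0,1,2,8,0,1](5)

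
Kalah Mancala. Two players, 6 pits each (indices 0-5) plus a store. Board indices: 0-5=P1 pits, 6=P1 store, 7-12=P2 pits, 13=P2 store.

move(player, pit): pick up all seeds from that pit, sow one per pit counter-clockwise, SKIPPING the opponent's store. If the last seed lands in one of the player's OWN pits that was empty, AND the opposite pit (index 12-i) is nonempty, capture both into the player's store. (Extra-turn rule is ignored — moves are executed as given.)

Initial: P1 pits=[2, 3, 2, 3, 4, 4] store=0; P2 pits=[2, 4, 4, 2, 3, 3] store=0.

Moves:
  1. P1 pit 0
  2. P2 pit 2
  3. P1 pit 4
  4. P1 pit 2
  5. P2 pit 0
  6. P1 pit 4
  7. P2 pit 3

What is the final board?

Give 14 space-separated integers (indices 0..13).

Move 1: P1 pit0 -> P1=[0,4,3,3,4,4](0) P2=[2,4,4,2,3,3](0)
Move 2: P2 pit2 -> P1=[0,4,3,3,4,4](0) P2=[2,4,0,3,4,4](1)
Move 3: P1 pit4 -> P1=[0,4,3,3,0,5](1) P2=[3,5,0,3,4,4](1)
Move 4: P1 pit2 -> P1=[0,4,0,4,1,6](1) P2=[3,5,0,3,4,4](1)
Move 5: P2 pit0 -> P1=[0,4,0,4,1,6](1) P2=[0,6,1,4,4,4](1)
Move 6: P1 pit4 -> P1=[0,4,0,4,0,7](1) P2=[0,6,1,4,4,4](1)
Move 7: P2 pit3 -> P1=[1,4,0,4,0,7](1) P2=[0,6,1,0,5,5](2)

Answer: 1 4 0 4 0 7 1 0 6 1 0 5 5 2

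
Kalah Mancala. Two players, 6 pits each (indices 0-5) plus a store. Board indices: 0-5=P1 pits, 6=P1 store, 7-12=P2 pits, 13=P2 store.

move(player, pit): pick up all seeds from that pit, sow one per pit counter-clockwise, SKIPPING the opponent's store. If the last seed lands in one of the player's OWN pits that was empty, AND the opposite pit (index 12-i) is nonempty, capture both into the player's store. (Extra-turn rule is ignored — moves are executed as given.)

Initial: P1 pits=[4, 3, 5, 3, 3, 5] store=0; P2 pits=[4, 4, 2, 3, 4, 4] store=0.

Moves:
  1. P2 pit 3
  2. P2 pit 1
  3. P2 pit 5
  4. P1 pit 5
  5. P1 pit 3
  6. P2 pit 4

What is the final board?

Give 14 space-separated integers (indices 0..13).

Move 1: P2 pit3 -> P1=[4,3,5,3,3,5](0) P2=[4,4,2,0,5,5](1)
Move 2: P2 pit1 -> P1=[4,3,5,3,3,5](0) P2=[4,0,3,1,6,6](1)
Move 3: P2 pit5 -> P1=[5,4,6,4,4,5](0) P2=[4,0,3,1,6,0](2)
Move 4: P1 pit5 -> P1=[5,4,6,4,4,0](1) P2=[5,1,4,2,6,0](2)
Move 5: P1 pit3 -> P1=[5,4,6,0,5,1](2) P2=[6,1,4,2,6,0](2)
Move 6: P2 pit4 -> P1=[6,5,7,1,5,1](2) P2=[6,1,4,2,0,1](3)

Answer: 6 5 7 1 5 1 2 6 1 4 2 0 1 3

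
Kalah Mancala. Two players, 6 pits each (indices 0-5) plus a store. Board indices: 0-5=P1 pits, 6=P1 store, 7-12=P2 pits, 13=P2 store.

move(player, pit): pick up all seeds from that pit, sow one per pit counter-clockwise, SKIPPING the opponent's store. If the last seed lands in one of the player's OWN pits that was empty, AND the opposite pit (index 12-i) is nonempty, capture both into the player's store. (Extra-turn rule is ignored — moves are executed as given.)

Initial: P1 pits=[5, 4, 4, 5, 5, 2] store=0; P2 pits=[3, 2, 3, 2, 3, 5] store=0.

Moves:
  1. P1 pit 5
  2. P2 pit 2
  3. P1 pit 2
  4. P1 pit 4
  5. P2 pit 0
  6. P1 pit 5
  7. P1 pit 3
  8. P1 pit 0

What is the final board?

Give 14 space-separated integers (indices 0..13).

Move 1: P1 pit5 -> P1=[5,4,4,5,5,0](1) P2=[4,2,3,2,3,5](0)
Move 2: P2 pit2 -> P1=[5,4,4,5,5,0](1) P2=[4,2,0,3,4,6](0)
Move 3: P1 pit2 -> P1=[5,4,0,6,6,1](2) P2=[4,2,0,3,4,6](0)
Move 4: P1 pit4 -> P1=[5,4,0,6,0,2](3) P2=[5,3,1,4,4,6](0)
Move 5: P2 pit0 -> P1=[5,4,0,6,0,2](3) P2=[0,4,2,5,5,7](0)
Move 6: P1 pit5 -> P1=[5,4,0,6,0,0](4) P2=[1,4,2,5,5,7](0)
Move 7: P1 pit3 -> P1=[5,4,0,0,1,1](5) P2=[2,5,3,5,5,7](0)
Move 8: P1 pit0 -> P1=[0,5,1,1,2,2](5) P2=[2,5,3,5,5,7](0)

Answer: 0 5 1 1 2 2 5 2 5 3 5 5 7 0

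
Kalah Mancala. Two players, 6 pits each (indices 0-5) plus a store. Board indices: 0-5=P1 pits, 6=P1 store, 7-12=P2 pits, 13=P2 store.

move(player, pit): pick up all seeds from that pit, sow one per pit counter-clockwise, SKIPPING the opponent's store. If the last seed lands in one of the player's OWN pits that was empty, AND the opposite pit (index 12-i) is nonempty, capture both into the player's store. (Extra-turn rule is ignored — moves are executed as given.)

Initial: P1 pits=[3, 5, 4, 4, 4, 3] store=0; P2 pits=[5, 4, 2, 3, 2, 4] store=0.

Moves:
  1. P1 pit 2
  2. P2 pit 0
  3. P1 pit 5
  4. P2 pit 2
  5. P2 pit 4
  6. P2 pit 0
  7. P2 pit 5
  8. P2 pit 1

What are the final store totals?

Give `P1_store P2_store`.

Answer: 2 4

Derivation:
Move 1: P1 pit2 -> P1=[3,5,0,5,5,4](1) P2=[5,4,2,3,2,4](0)
Move 2: P2 pit0 -> P1=[3,5,0,5,5,4](1) P2=[0,5,3,4,3,5](0)
Move 3: P1 pit5 -> P1=[3,5,0,5,5,0](2) P2=[1,6,4,4,3,5](0)
Move 4: P2 pit2 -> P1=[3,5,0,5,5,0](2) P2=[1,6,0,5,4,6](1)
Move 5: P2 pit4 -> P1=[4,6,0,5,5,0](2) P2=[1,6,0,5,0,7](2)
Move 6: P2 pit0 -> P1=[4,6,0,5,5,0](2) P2=[0,7,0,5,0,7](2)
Move 7: P2 pit5 -> P1=[5,7,1,6,6,1](2) P2=[0,7,0,5,0,0](3)
Move 8: P2 pit1 -> P1=[6,8,1,6,6,1](2) P2=[0,0,1,6,1,1](4)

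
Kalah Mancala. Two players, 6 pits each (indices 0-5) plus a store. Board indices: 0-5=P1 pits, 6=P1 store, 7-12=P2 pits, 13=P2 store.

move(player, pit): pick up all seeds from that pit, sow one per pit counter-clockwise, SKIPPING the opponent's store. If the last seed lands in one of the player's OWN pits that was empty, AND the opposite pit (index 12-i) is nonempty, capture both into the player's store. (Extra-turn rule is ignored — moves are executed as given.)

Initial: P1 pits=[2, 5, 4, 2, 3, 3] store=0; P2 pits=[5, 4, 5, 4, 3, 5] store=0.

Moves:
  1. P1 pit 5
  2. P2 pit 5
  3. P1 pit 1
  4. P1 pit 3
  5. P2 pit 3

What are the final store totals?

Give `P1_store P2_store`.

Move 1: P1 pit5 -> P1=[2,5,4,2,3,0](1) P2=[6,5,5,4,3,5](0)
Move 2: P2 pit5 -> P1=[3,6,5,3,3,0](1) P2=[6,5,5,4,3,0](1)
Move 3: P1 pit1 -> P1=[3,0,6,4,4,1](2) P2=[7,5,5,4,3,0](1)
Move 4: P1 pit3 -> P1=[3,0,6,0,5,2](3) P2=[8,5,5,4,3,0](1)
Move 5: P2 pit3 -> P1=[4,0,6,0,5,2](3) P2=[8,5,5,0,4,1](2)

Answer: 3 2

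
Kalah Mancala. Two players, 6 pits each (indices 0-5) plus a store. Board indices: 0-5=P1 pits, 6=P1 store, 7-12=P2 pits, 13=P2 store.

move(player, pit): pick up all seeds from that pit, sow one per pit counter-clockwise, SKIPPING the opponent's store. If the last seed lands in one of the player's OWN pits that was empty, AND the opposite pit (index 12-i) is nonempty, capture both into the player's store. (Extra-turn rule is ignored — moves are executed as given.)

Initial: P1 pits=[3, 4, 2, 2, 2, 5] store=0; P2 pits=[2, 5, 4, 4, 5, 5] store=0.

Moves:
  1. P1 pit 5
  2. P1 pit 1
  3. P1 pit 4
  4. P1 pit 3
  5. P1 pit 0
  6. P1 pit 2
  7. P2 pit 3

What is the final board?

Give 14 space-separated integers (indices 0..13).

Answer: 1 2 0 1 2 3 14 1 6 0 0 6 6 1

Derivation:
Move 1: P1 pit5 -> P1=[3,4,2,2,2,0](1) P2=[3,6,5,5,5,5](0)
Move 2: P1 pit1 -> P1=[3,0,3,3,3,0](5) P2=[0,6,5,5,5,5](0)
Move 3: P1 pit4 -> P1=[3,0,3,3,0,1](6) P2=[1,6,5,5,5,5](0)
Move 4: P1 pit3 -> P1=[3,0,3,0,1,2](7) P2=[1,6,5,5,5,5](0)
Move 5: P1 pit0 -> P1=[0,1,4,0,1,2](13) P2=[1,6,0,5,5,5](0)
Move 6: P1 pit2 -> P1=[0,1,0,1,2,3](14) P2=[1,6,0,5,5,5](0)
Move 7: P2 pit3 -> P1=[1,2,0,1,2,3](14) P2=[1,6,0,0,6,6](1)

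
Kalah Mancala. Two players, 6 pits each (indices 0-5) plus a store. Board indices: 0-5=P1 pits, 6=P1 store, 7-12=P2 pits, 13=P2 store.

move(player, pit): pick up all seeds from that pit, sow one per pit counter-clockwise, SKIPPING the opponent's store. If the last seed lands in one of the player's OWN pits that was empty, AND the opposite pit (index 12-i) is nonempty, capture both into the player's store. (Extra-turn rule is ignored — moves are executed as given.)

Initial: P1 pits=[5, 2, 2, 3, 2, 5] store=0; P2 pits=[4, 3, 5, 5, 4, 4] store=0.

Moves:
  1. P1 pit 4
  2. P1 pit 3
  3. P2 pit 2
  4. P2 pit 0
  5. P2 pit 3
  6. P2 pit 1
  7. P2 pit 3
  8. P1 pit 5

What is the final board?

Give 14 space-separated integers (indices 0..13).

Answer: 7 3 3 1 1 0 3 1 1 3 1 10 8 2

Derivation:
Move 1: P1 pit4 -> P1=[5,2,2,3,0,6](1) P2=[4,3,5,5,4,4](0)
Move 2: P1 pit3 -> P1=[5,2,2,0,1,7](2) P2=[4,3,5,5,4,4](0)
Move 3: P2 pit2 -> P1=[6,2,2,0,1,7](2) P2=[4,3,0,6,5,5](1)
Move 4: P2 pit0 -> P1=[6,2,2,0,1,7](2) P2=[0,4,1,7,6,5](1)
Move 5: P2 pit3 -> P1=[7,3,3,1,1,7](2) P2=[0,4,1,0,7,6](2)
Move 6: P2 pit1 -> P1=[7,3,3,1,1,7](2) P2=[0,0,2,1,8,7](2)
Move 7: P2 pit3 -> P1=[7,3,3,1,1,7](2) P2=[0,0,2,0,9,7](2)
Move 8: P1 pit5 -> P1=[7,3,3,1,1,0](3) P2=[1,1,3,1,10,8](2)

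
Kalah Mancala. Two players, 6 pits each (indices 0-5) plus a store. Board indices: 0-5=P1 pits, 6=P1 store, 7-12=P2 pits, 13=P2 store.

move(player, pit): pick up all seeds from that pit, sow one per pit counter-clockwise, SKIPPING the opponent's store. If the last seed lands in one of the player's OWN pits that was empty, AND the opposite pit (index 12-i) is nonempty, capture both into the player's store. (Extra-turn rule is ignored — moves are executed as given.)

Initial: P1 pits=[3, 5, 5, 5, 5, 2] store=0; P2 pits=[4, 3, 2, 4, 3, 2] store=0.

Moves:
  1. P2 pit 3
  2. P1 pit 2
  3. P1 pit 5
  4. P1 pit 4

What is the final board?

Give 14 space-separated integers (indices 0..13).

Move 1: P2 pit3 -> P1=[4,5,5,5,5,2](0) P2=[4,3,2,0,4,3](1)
Move 2: P1 pit2 -> P1=[4,5,0,6,6,3](1) P2=[5,3,2,0,4,3](1)
Move 3: P1 pit5 -> P1=[4,5,0,6,6,0](2) P2=[6,4,2,0,4,3](1)
Move 4: P1 pit4 -> P1=[4,5,0,6,0,1](3) P2=[7,5,3,1,4,3](1)

Answer: 4 5 0 6 0 1 3 7 5 3 1 4 3 1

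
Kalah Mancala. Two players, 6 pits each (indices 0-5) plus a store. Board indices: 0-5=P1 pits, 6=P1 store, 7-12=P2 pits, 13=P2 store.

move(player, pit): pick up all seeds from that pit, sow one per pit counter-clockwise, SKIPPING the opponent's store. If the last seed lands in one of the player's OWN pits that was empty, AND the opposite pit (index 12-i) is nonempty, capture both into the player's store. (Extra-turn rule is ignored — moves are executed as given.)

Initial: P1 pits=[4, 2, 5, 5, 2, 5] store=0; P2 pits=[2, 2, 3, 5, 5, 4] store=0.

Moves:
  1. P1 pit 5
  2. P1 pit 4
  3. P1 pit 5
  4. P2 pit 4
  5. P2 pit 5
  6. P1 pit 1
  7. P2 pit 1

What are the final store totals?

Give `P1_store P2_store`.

Answer: 7 2

Derivation:
Move 1: P1 pit5 -> P1=[4,2,5,5,2,0](1) P2=[3,3,4,6,5,4](0)
Move 2: P1 pit4 -> P1=[4,2,5,5,0,1](2) P2=[3,3,4,6,5,4](0)
Move 3: P1 pit5 -> P1=[4,2,5,5,0,0](3) P2=[3,3,4,6,5,4](0)
Move 4: P2 pit4 -> P1=[5,3,6,5,0,0](3) P2=[3,3,4,6,0,5](1)
Move 5: P2 pit5 -> P1=[6,4,7,6,0,0](3) P2=[3,3,4,6,0,0](2)
Move 6: P1 pit1 -> P1=[6,0,8,7,1,0](7) P2=[0,3,4,6,0,0](2)
Move 7: P2 pit1 -> P1=[6,0,8,7,1,0](7) P2=[0,0,5,7,1,0](2)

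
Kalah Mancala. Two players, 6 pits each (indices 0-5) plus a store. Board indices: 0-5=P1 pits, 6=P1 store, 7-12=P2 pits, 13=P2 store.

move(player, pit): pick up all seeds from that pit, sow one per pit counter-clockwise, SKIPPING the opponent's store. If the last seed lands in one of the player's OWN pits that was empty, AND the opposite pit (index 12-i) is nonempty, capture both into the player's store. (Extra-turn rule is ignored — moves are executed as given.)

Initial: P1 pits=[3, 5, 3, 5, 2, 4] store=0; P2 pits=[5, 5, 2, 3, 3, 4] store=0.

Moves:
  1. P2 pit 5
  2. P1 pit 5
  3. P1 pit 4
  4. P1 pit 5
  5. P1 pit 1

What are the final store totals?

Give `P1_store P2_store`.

Move 1: P2 pit5 -> P1=[4,6,4,5,2,4](0) P2=[5,5,2,3,3,0](1)
Move 2: P1 pit5 -> P1=[4,6,4,5,2,0](1) P2=[6,6,3,3,3,0](1)
Move 3: P1 pit4 -> P1=[4,6,4,5,0,1](2) P2=[6,6,3,3,3,0](1)
Move 4: P1 pit5 -> P1=[4,6,4,5,0,0](3) P2=[6,6,3,3,3,0](1)
Move 5: P1 pit1 -> P1=[4,0,5,6,1,1](4) P2=[7,6,3,3,3,0](1)

Answer: 4 1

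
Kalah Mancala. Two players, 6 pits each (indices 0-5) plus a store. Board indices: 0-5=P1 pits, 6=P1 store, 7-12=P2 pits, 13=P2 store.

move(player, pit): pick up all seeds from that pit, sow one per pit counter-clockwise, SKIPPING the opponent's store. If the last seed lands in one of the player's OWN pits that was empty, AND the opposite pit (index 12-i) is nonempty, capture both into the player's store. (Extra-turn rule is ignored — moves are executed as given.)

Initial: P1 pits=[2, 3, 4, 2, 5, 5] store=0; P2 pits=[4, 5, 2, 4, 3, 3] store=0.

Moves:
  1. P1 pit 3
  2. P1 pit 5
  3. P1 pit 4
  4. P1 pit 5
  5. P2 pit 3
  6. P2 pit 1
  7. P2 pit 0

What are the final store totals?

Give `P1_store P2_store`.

Move 1: P1 pit3 -> P1=[2,3,4,0,6,6](0) P2=[4,5,2,4,3,3](0)
Move 2: P1 pit5 -> P1=[2,3,4,0,6,0](1) P2=[5,6,3,5,4,3](0)
Move 3: P1 pit4 -> P1=[2,3,4,0,0,1](2) P2=[6,7,4,6,4,3](0)
Move 4: P1 pit5 -> P1=[2,3,4,0,0,0](3) P2=[6,7,4,6,4,3](0)
Move 5: P2 pit3 -> P1=[3,4,5,0,0,0](3) P2=[6,7,4,0,5,4](1)
Move 6: P2 pit1 -> P1=[4,5,5,0,0,0](3) P2=[6,0,5,1,6,5](2)
Move 7: P2 pit0 -> P1=[4,5,5,0,0,0](3) P2=[0,1,6,2,7,6](3)

Answer: 3 3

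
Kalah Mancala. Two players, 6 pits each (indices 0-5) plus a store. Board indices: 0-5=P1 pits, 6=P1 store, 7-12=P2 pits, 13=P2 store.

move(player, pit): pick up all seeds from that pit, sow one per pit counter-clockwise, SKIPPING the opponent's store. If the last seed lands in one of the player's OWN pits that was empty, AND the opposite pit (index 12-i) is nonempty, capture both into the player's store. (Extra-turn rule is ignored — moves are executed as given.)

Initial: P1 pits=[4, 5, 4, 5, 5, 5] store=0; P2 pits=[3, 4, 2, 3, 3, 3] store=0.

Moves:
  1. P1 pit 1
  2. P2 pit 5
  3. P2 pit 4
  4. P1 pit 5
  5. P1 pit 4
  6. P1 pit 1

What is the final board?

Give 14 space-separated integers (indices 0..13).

Move 1: P1 pit1 -> P1=[4,0,5,6,6,6](1) P2=[3,4,2,3,3,3](0)
Move 2: P2 pit5 -> P1=[5,1,5,6,6,6](1) P2=[3,4,2,3,3,0](1)
Move 3: P2 pit4 -> P1=[6,1,5,6,6,6](1) P2=[3,4,2,3,0,1](2)
Move 4: P1 pit5 -> P1=[6,1,5,6,6,0](2) P2=[4,5,3,4,1,1](2)
Move 5: P1 pit4 -> P1=[6,1,5,6,0,1](3) P2=[5,6,4,5,1,1](2)
Move 6: P1 pit1 -> P1=[6,0,6,6,0,1](3) P2=[5,6,4,5,1,1](2)

Answer: 6 0 6 6 0 1 3 5 6 4 5 1 1 2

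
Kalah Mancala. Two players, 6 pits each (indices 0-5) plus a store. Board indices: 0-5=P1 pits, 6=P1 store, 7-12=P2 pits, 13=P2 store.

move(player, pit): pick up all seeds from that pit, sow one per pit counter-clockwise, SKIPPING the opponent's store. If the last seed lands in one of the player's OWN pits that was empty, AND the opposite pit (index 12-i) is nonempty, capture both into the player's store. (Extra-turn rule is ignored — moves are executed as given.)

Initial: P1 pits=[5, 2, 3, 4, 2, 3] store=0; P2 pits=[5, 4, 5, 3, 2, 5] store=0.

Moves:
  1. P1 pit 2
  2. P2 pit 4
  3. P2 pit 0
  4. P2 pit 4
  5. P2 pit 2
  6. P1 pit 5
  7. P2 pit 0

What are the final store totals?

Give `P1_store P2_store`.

Answer: 1 2

Derivation:
Move 1: P1 pit2 -> P1=[5,2,0,5,3,4](0) P2=[5,4,5,3,2,5](0)
Move 2: P2 pit4 -> P1=[5,2,0,5,3,4](0) P2=[5,4,5,3,0,6](1)
Move 3: P2 pit0 -> P1=[5,2,0,5,3,4](0) P2=[0,5,6,4,1,7](1)
Move 4: P2 pit4 -> P1=[5,2,0,5,3,4](0) P2=[0,5,6,4,0,8](1)
Move 5: P2 pit2 -> P1=[6,3,0,5,3,4](0) P2=[0,5,0,5,1,9](2)
Move 6: P1 pit5 -> P1=[6,3,0,5,3,0](1) P2=[1,6,1,5,1,9](2)
Move 7: P2 pit0 -> P1=[6,3,0,5,3,0](1) P2=[0,7,1,5,1,9](2)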